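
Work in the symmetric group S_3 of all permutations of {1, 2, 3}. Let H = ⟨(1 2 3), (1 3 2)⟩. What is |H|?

|⟨(1 2 3)⟩| = 3 and |⟨(1 3 2)⟩| = 3, so |H| is a multiple of lcm(3, 3) = 3 and divides |G| = 6.
Closing under the operation: H = {e, (1 2 3), (1 3 2)}, so |H| = 3.

3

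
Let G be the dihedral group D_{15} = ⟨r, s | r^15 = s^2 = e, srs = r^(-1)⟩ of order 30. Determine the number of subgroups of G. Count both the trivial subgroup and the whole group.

28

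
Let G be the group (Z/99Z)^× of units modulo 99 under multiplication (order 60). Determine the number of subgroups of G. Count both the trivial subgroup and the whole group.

20

|G| = 60, so by Lagrange every subgroup order divides 60. Divisors: 1, 2, 3, 4, 5, 6, 10, 12, 15, 20, 30, 60.
Subgroups by order — order 1: 1; order 2: 3; order 3: 1; order 4: 1; order 5: 1; order 6: 3; order 10: 3; order 12: 1; order 15: 1; order 20: 1; order 30: 3; order 60: 1.
Total: 1 + 3 + 1 + 1 + 1 + 3 + 3 + 1 + 1 + 1 + 3 + 1 = 20.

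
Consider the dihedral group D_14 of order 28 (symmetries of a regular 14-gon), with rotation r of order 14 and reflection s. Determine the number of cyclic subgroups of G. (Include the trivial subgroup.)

A cyclic subgroup of order d is generated by each of its φ(d) elements of order d, so the cyclic subgroups of order d number (#elements of order d)/φ(d).
Cyclic subgroups by order — order 1: 1; order 2: 15; order 7: 1; order 14: 1.
Total: 18.

18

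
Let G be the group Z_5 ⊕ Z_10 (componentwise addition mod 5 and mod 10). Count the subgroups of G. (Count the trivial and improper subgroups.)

|G| = 50, so by Lagrange every subgroup order divides 50. Divisors: 1, 2, 5, 10, 25, 50.
Subgroups by order — order 1: 1; order 2: 1; order 5: 6; order 10: 6; order 25: 1; order 50: 1.
Total: 1 + 1 + 6 + 6 + 1 + 1 = 16.

16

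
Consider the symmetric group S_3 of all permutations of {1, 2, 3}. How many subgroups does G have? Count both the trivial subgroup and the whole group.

6

|G| = 6, so by Lagrange every subgroup order divides 6. Divisors: 1, 2, 3, 6.
Subgroups by order — order 1: 1; order 2: 3; order 3: 1; order 6: 1.
Total: 1 + 3 + 1 + 1 = 6.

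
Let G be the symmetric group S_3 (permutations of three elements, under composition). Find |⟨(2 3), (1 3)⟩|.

6

|⟨(2 3)⟩| = 2 and |⟨(1 3)⟩| = 2, so |H| is a multiple of lcm(2, 2) = 2 and divides |G| = 6.
Closing {(2 3), (1 3)} under the group operation gives all of G, so |H| = 6.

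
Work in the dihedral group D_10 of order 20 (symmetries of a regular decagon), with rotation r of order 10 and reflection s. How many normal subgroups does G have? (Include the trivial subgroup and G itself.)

7

G has 22 subgroups. Checking conjugation-invariance by order — order 1: 1/1 normal; order 2: 1/11 normal; order 4: 0/5 normal; order 5: 1/1 normal; order 10: 3/3 normal; order 20: 1/1 normal.
Total normal subgroups: 7.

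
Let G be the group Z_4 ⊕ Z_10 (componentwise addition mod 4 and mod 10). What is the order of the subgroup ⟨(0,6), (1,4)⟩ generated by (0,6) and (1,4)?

|⟨(0,6)⟩| = 5 and |⟨(1,4)⟩| = 20, so |H| is a multiple of lcm(5, 20) = 20 and divides |G| = 40.
Closing under the operation: H = {(0,0), (0,2), (0,4), (0,6), (0,8), (1,0), (1,2), (1,4), (1,6), (1,8), (2,0), (2,2), (2,4), (2,6), (2,8), (3,0), (3,2), (3,4), (3,6), (3,8)}, so |H| = 20.

20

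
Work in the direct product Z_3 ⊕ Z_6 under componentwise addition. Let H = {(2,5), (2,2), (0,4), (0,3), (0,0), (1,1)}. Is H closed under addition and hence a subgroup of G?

(0,4) ∈ H but its inverse (0,2) ∉ H, so H is not a subgroup.

No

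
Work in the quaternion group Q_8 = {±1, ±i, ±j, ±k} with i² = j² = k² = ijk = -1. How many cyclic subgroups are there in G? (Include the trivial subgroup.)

Each element a generates a cyclic subgroup ⟨a⟩; distinct elements may generate the same one (a cyclic group of order d has φ(d) generators).
Cyclic subgroups by order — order 1: 1; order 2: 1; order 4: 3.
Total: 5.

5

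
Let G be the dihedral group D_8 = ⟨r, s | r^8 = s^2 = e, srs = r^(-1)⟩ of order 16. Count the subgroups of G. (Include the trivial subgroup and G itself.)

19

|G| = 16, so by Lagrange every subgroup order divides 16. Divisors: 1, 2, 4, 8, 16.
Subgroups by order — order 1: 1; order 2: 9; order 4: 5; order 8: 3; order 16: 1.
Total: 1 + 9 + 5 + 3 + 1 = 19.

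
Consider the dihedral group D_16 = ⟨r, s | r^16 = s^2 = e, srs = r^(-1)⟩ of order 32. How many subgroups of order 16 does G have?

3

|G| = 32 and 16 | 32, so subgroups of order 16 are possible by Lagrange.
The subgroups of order 16 are: {e, r, r^2, r^3, r^4, r^5, r^6, r^7, r^8, r^9, r^10, r^11, r^12, r^13, r^14, r^15}; {e, r^2, r^4, r^6, r^8, r^10, r^12, r^14, s, r^2s, r^4s, r^6s, r^8s, r^10s, r^12s, r^14s}; {e, r^2, r^4, r^6, r^8, r^10, r^12, r^14, rs, r^3s, r^5s, r^7s, r^9s, r^11s, r^13s, r^15s}.
So G has 3 subgroups of order 16.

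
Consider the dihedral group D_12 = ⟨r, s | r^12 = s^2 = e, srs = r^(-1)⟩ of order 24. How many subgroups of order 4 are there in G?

|G| = 24 and 4 | 24, so subgroups of order 4 are possible by Lagrange.
The subgroups of order 4 are: {e, r^6, r^4s, r^10s}; {e, r^6, r^5s, r^11s}; {e, r^6, r^2s, r^8s}; {e, r^3, r^6, r^9}; … (7 in all).
So G has 7 subgroups of order 4.

7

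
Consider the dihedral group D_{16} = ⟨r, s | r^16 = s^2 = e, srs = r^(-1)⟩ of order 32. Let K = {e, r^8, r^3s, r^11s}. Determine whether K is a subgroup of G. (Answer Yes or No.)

|K| = 4 divides |G| = 32, consistent with Lagrange.
K contains the identity, every element's inverse is in K, and K is closed under ·: it is a subgroup.

Yes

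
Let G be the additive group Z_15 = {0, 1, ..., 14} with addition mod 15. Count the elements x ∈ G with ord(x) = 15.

In a cyclic group of order 15, the number of elements of order d (for d | 15) is φ(d).
φ(15) = 8.

8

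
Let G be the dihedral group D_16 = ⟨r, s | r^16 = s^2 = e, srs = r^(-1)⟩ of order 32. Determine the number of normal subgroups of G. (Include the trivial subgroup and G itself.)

8

G has 36 subgroups. Checking conjugation-invariance by order — order 1: 1/1 normal; order 2: 1/17 normal; order 4: 1/9 normal; order 8: 1/5 normal; order 16: 3/3 normal; order 32: 1/1 normal.
Total normal subgroups: 8.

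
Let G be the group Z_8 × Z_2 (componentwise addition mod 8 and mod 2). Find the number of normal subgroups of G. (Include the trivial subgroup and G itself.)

11

G is abelian, so every subgroup is normal.
G has 11 subgroups in total, hence 11 normal subgroups.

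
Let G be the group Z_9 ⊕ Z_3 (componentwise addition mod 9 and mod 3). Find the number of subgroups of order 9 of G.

|G| = 27 and 9 | 27, so subgroups of order 9 are possible by Lagrange.
The subgroups of order 9 are: {(0,0), (0,1), (0,2), (3,0), (3,1), (3,2), (6,0), (6,1), (6,2)}; {(0,0), (1,0), (2,0), (3,0), (4,0), (5,0), (6,0), (7,0), (8,0)}; {(0,0), (1,1), (2,2), (3,0), (4,1), (5,2), (6,0), (7,1), (8,2)}; {(0,0), (1,2), (2,1), (3,0), (4,2), (5,1), (6,0), (7,2), (8,1)}.
So G has 4 subgroups of order 9.

4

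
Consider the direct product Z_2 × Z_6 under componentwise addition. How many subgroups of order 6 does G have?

3

|G| = 12 and 6 | 12, so subgroups of order 6 are possible by Lagrange.
The subgroups of order 6 are: {(0,0), (0,1), (0,2), (0,3), (0,4), (0,5)}; {(0,0), (0,2), (0,4), (1,0), (1,2), (1,4)}; {(0,0), (0,2), (0,4), (1,1), (1,3), (1,5)}.
So G has 3 subgroups of order 6.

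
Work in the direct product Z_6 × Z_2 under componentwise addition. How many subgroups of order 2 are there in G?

|G| = 12 and 2 | 12, so subgroups of order 2 are possible by Lagrange.
The subgroups of order 2 are: {(0,0), (0,1)}; {(0,0), (3,0)}; {(0,0), (3,1)}.
So G has 3 subgroups of order 2.

3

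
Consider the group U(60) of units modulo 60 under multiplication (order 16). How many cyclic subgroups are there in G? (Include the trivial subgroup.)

Each element a generates a cyclic subgroup ⟨a⟩; distinct elements may generate the same one (a cyclic group of order d has φ(d) generators).
Cyclic subgroups by order — order 1: 1; order 2: 7; order 4: 4.
Total: 12.

12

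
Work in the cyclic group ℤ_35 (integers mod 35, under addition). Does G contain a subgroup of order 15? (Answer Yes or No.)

15 does not divide |G| = 35, so by Lagrange no subgroup of order 15 exists.

No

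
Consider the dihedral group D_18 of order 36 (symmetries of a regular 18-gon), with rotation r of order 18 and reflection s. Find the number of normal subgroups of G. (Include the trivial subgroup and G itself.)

9

G has 45 subgroups. Checking conjugation-invariance by order — order 1: 1/1 normal; order 2: 1/19 normal; order 3: 1/1 normal; order 4: 0/9 normal; order 6: 1/7 normal; order 9: 1/1 normal; order 12: 0/3 normal; order 18: 3/3 normal; order 36: 1/1 normal.
Total normal subgroups: 9.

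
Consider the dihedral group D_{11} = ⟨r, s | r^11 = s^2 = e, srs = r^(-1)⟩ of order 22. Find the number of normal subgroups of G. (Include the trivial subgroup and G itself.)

3

G has 14 subgroups. Checking conjugation-invariance by order — order 1: 1/1 normal; order 2: 0/11 normal; order 11: 1/1 normal; order 22: 1/1 normal.
Total normal subgroups: 3.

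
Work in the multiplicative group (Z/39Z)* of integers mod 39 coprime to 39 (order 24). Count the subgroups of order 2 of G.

3

|G| = 24 and 2 | 24, so subgroups of order 2 are possible by Lagrange.
The subgroups of order 2 are: {1, 14}; {1, 25}; {1, 38}.
So G has 3 subgroups of order 2.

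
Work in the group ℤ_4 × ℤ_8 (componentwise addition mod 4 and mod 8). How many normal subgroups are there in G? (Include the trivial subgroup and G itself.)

22

G is abelian, so every subgroup is normal.
G has 22 subgroups in total, hence 22 normal subgroups.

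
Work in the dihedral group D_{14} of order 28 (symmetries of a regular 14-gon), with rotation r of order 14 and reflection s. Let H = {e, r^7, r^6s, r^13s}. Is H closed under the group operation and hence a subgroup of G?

|H| = 4 divides |G| = 28, consistent with Lagrange.
H contains the identity, every element's inverse is in H, and H is closed under ·: it is a subgroup.

Yes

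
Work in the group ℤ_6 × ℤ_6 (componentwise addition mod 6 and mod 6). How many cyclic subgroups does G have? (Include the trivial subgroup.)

Group the elements of G by the cyclic subgroup they generate; each cyclic subgroup of order d accounts for φ(d) elements.
Cyclic subgroups by order — order 1: 1; order 2: 3; order 3: 4; order 6: 12.
Total: 20.

20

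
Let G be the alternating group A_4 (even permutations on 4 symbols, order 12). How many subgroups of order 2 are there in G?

|G| = 12 and 2 | 12, so subgroups of order 2 are possible by Lagrange.
The subgroups of order 2 are: {e, (1 2)(3 4)}; {e, (1 3)(2 4)}; {e, (1 4)(2 3)}.
So G has 3 subgroups of order 2.

3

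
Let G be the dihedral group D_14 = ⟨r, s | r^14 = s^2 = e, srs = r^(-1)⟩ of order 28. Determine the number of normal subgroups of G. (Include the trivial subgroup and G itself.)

7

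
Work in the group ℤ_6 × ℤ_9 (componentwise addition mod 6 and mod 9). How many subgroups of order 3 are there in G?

|G| = 54 and 3 | 54, so subgroups of order 3 are possible by Lagrange.
The subgroups of order 3 are: {(0,0), (0,3), (0,6)}; {(0,0), (2,0), (4,0)}; {(0,0), (2,3), (4,6)}; {(0,0), (2,6), (4,3)}.
So G has 4 subgroups of order 3.

4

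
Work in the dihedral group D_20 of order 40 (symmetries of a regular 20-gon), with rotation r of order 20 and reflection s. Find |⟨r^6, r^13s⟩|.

20

|⟨r^6⟩| = 10 and |⟨r^13s⟩| = 2, so |H| is a multiple of lcm(10, 2) = 10 and divides |G| = 40.
Closing under the operation: H = {e, r^2, r^4, r^6, r^8, r^10, r^12, r^14, r^16, r^18, rs, r^3s, r^5s, r^7s, r^9s, r^11s, r^13s, r^15s, r^17s, r^19s}, so |H| = 20.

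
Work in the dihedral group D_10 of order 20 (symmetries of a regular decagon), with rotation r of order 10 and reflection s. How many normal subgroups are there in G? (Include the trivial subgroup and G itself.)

G has 22 subgroups. Checking conjugation-invariance by order — order 1: 1/1 normal; order 2: 1/11 normal; order 4: 0/5 normal; order 5: 1/1 normal; order 10: 3/3 normal; order 20: 1/1 normal.
Total normal subgroups: 7.

7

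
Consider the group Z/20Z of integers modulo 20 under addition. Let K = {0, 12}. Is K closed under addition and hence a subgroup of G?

12 ∈ K but its inverse 8 ∉ K, so K is not a subgroup.

No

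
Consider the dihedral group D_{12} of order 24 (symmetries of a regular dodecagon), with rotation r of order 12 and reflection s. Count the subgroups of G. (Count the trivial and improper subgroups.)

34

|G| = 24, so by Lagrange every subgroup order divides 24. Divisors: 1, 2, 3, 4, 6, 8, 12, 24.
Subgroups by order — order 1: 1; order 2: 13; order 3: 1; order 4: 7; order 6: 5; order 8: 3; order 12: 3; order 24: 1.
Total: 1 + 13 + 1 + 7 + 5 + 3 + 3 + 1 = 34.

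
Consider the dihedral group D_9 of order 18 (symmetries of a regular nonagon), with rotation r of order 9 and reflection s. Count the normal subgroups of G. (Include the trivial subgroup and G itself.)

4

G has 16 subgroups. Checking conjugation-invariance by order — order 1: 1/1 normal; order 2: 0/9 normal; order 3: 1/1 normal; order 6: 0/3 normal; order 9: 1/1 normal; order 18: 1/1 normal.
Total normal subgroups: 4.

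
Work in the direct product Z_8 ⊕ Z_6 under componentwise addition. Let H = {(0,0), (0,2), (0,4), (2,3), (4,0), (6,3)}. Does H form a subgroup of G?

Closure fails: (2,3) + (0,2) = (2,5) ∉ H. So H is not a subgroup.

No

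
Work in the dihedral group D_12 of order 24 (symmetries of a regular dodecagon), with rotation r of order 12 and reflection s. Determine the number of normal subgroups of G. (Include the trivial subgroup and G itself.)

G has 34 subgroups. Checking conjugation-invariance by order — order 1: 1/1 normal; order 2: 1/13 normal; order 3: 1/1 normal; order 4: 1/7 normal; order 6: 1/5 normal; order 8: 0/3 normal; order 12: 3/3 normal; order 24: 1/1 normal.
Total normal subgroups: 9.

9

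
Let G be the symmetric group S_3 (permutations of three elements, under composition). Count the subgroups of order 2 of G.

3

|G| = 6 and 2 | 6, so subgroups of order 2 are possible by Lagrange.
The subgroups of order 2 are: {e, (1 2)}; {e, (1 3)}; {e, (2 3)}.
So G has 3 subgroups of order 2.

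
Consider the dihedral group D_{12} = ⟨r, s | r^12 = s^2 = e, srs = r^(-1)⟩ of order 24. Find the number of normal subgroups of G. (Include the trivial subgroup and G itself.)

9

G has 34 subgroups. Checking conjugation-invariance by order — order 1: 1/1 normal; order 2: 1/13 normal; order 3: 1/1 normal; order 4: 1/7 normal; order 6: 1/5 normal; order 8: 0/3 normal; order 12: 3/3 normal; order 24: 1/1 normal.
Total normal subgroups: 9.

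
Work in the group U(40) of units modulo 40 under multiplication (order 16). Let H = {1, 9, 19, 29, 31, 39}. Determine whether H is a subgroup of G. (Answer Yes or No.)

|H| = 6 does not divide |G| = 16, so by Lagrange H is not a subgroup.

No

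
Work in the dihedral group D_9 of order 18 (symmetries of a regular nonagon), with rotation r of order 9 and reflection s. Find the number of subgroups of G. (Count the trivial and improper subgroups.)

16

|G| = 18, so by Lagrange every subgroup order divides 18. Divisors: 1, 2, 3, 6, 9, 18.
Subgroups by order — order 1: 1; order 2: 9; order 3: 1; order 6: 3; order 9: 1; order 18: 1.
Total: 1 + 9 + 1 + 3 + 1 + 1 = 16.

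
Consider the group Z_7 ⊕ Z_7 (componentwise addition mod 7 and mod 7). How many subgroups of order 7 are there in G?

8

|G| = 49 and 7 | 49, so subgroups of order 7 are possible by Lagrange.
The subgroups of order 7 are: {(0,0), (0,1), (0,2), (0,3), (0,4), (0,5), (0,6)}; {(0,0), (1,0), (2,0), (3,0), (4,0), (5,0), (6,0)}; {(0,0), (1,1), (2,2), (3,3), (4,4), (5,5), (6,6)}; {(0,0), (1,2), (2,4), (3,6), (4,1), (5,3), (6,5)}; … (8 in all).
So G has 8 subgroups of order 7.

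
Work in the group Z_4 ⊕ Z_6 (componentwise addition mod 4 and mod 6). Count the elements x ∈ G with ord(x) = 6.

6

An element (a,b) has order lcm(ord(a), ord(b)); count pairs with lcm equal to 6.
Enumerating gives 6 such elements.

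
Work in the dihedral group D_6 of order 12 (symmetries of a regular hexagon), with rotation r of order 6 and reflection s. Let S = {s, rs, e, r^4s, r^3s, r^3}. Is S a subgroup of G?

No

Closure fails: s · rs = r^5 ∉ S. So S is not a subgroup.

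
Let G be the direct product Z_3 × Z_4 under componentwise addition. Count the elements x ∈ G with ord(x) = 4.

2

An element (a,b) has order lcm(ord(a), ord(b)); count pairs with lcm equal to 4.
Enumerating gives 2 such elements.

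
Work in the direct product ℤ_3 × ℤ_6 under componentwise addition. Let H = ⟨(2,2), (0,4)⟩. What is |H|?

|⟨(2,2)⟩| = 3 and |⟨(0,4)⟩| = 3, so |H| is a multiple of lcm(3, 3) = 3 and divides |G| = 18.
Closing under the operation: H = {(0,0), (0,2), (0,4), (1,0), (1,2), (1,4), (2,0), (2,2), (2,4)}, so |H| = 9.

9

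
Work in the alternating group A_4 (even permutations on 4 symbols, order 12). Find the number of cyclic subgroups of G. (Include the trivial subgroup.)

A cyclic subgroup of order d is generated by each of its φ(d) elements of order d, so the cyclic subgroups of order d number (#elements of order d)/φ(d).
Cyclic subgroups by order — order 1: 1; order 2: 3; order 3: 4.
Total: 8.

8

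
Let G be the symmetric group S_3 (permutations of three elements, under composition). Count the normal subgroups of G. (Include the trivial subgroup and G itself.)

3

G has 6 subgroups. Checking conjugation-invariance by order — order 1: 1/1 normal; order 2: 0/3 normal; order 3: 1/1 normal; order 6: 1/1 normal.
Total normal subgroups: 3.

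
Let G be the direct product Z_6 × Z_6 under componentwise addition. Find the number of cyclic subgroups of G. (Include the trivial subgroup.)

20

Group the elements of G by the cyclic subgroup they generate; each cyclic subgroup of order d accounts for φ(d) elements.
Cyclic subgroups by order — order 1: 1; order 2: 3; order 3: 4; order 6: 12.
Total: 20.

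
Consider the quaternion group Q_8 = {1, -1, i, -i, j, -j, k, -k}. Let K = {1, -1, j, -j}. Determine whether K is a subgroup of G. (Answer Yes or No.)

Yes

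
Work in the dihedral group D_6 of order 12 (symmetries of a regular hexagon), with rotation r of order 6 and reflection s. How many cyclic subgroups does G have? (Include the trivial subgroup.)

10

A cyclic subgroup of order d is generated by each of its φ(d) elements of order d, so the cyclic subgroups of order d number (#elements of order d)/φ(d).
Cyclic subgroups by order — order 1: 1; order 2: 7; order 3: 1; order 6: 1.
Total: 10.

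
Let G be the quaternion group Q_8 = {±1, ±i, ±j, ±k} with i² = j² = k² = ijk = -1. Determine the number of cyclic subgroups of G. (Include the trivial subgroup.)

Group the elements of G by the cyclic subgroup they generate; each cyclic subgroup of order d accounts for φ(d) elements.
Cyclic subgroups by order — order 1: 1; order 2: 1; order 4: 3.
Total: 5.

5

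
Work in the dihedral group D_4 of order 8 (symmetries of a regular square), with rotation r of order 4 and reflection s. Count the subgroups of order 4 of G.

3

|G| = 8 and 4 | 8, so subgroups of order 4 are possible by Lagrange.
The subgroups of order 4 are: {e, r, r^2, r^3}; {e, r^2, s, r^2s}; {e, r^2, rs, r^3s}.
So G has 3 subgroups of order 4.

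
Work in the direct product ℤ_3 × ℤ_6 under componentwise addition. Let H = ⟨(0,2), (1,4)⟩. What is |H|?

|⟨(0,2)⟩| = 3 and |⟨(1,4)⟩| = 3, so |H| is a multiple of lcm(3, 3) = 3 and divides |G| = 18.
Closing under the operation: H = {(0,0), (0,2), (0,4), (1,0), (1,2), (1,4), (2,0), (2,2), (2,4)}, so |H| = 9.

9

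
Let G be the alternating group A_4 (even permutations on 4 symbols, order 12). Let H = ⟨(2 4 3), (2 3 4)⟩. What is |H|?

3

|⟨(2 4 3)⟩| = 3 and |⟨(2 3 4)⟩| = 3, so |H| is a multiple of lcm(3, 3) = 3 and divides |G| = 12.
Closing under the operation: H = {e, (2 3 4), (2 4 3)}, so |H| = 3.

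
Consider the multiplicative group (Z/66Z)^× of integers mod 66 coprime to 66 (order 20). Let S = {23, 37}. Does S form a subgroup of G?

The identity 1 ∉ S, so S is not a subgroup.

No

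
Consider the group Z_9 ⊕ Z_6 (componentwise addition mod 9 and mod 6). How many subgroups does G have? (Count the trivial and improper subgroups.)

|G| = 54, so by Lagrange every subgroup order divides 54. Divisors: 1, 2, 3, 6, 9, 18, 27, 54.
Subgroups by order — order 1: 1; order 2: 1; order 3: 4; order 6: 4; order 9: 4; order 18: 4; order 27: 1; order 54: 1.
Total: 1 + 1 + 4 + 4 + 4 + 4 + 1 + 1 = 20.

20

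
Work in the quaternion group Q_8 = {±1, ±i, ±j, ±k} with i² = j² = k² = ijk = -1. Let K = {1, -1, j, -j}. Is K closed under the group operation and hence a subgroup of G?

|K| = 4 divides |G| = 8, consistent with Lagrange.
K contains the identity, every element's inverse is in K, and K is closed under ·: it is a subgroup.
In fact K = ⟨j⟩.

Yes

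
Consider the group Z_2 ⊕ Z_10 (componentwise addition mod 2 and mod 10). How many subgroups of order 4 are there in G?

1

|G| = 20 and 4 | 20, so subgroups of order 4 are possible by Lagrange.
The subgroups of order 4 are: {(0,0), (0,5), (1,0), (1,5)}.
So G has 1 subgroup of order 4.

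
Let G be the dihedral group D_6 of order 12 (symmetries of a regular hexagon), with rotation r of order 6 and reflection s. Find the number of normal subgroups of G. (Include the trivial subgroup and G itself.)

7

G has 16 subgroups. Checking conjugation-invariance by order — order 1: 1/1 normal; order 2: 1/7 normal; order 3: 1/1 normal; order 4: 0/3 normal; order 6: 3/3 normal; order 12: 1/1 normal.
Total normal subgroups: 7.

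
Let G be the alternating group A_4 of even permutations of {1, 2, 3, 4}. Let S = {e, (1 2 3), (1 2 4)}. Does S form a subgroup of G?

No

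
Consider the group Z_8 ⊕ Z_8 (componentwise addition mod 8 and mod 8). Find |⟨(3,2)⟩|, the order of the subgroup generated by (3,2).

8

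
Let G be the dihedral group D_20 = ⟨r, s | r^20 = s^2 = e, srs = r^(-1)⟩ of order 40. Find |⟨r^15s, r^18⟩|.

|⟨r^15s⟩| = 2 and |⟨r^18⟩| = 10, so |H| is a multiple of lcm(2, 10) = 10 and divides |G| = 40.
Closing under the operation: H = {e, r^2, r^4, r^6, r^8, r^10, r^12, r^14, r^16, r^18, rs, r^3s, r^5s, r^7s, r^9s, r^11s, r^13s, r^15s, r^17s, r^19s}, so |H| = 20.

20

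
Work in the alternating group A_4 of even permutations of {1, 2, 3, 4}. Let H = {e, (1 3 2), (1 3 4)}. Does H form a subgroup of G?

(1 3 2) ∈ H but its inverse (1 2 3) ∉ H, so H is not a subgroup.

No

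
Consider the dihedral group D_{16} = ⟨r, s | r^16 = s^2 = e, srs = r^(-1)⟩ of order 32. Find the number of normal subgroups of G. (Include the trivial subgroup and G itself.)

8

G has 36 subgroups. Checking conjugation-invariance by order — order 1: 1/1 normal; order 2: 1/17 normal; order 4: 1/9 normal; order 8: 1/5 normal; order 16: 3/3 normal; order 32: 1/1 normal.
Total normal subgroups: 8.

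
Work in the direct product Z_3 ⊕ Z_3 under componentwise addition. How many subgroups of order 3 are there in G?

|G| = 9 and 3 | 9, so subgroups of order 3 are possible by Lagrange.
The subgroups of order 3 are: {(0,0), (0,1), (0,2)}; {(0,0), (1,0), (2,0)}; {(0,0), (1,1), (2,2)}; {(0,0), (1,2), (2,1)}.
So G has 4 subgroups of order 3.

4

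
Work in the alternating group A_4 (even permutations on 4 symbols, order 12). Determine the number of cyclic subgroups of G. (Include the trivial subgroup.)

Each element a generates a cyclic subgroup ⟨a⟩; distinct elements may generate the same one (a cyclic group of order d has φ(d) generators).
Cyclic subgroups by order — order 1: 1; order 2: 3; order 3: 4.
Total: 8.

8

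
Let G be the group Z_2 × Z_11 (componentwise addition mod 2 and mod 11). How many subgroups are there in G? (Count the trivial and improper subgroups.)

4

|G| = 22, so by Lagrange every subgroup order divides 22. Divisors: 1, 2, 11, 22.
Subgroups by order — order 1: 1; order 2: 1; order 11: 1; order 22: 1.
Total: 1 + 1 + 1 + 1 = 4.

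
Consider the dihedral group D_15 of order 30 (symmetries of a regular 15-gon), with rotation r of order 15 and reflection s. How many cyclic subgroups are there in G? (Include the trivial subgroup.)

19

Group the elements of G by the cyclic subgroup they generate; each cyclic subgroup of order d accounts for φ(d) elements.
Cyclic subgroups by order — order 1: 1; order 2: 15; order 3: 1; order 5: 1; order 15: 1.
Total: 19.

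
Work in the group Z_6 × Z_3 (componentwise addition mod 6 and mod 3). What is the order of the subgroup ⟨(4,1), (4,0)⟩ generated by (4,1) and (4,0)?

9

|⟨(4,1)⟩| = 3 and |⟨(4,0)⟩| = 3, so |H| is a multiple of lcm(3, 3) = 3 and divides |G| = 18.
Closing under the operation: H = {(0,0), (0,1), (0,2), (2,0), (2,1), (2,2), (4,0), (4,1), (4,2)}, so |H| = 9.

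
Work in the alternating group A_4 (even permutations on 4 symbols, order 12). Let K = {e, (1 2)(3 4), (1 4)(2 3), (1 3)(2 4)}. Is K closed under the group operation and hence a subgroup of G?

|K| = 4 divides |G| = 12, consistent with Lagrange.
K contains the identity, every element's inverse is in K, and K is closed under ∘: it is a subgroup.

Yes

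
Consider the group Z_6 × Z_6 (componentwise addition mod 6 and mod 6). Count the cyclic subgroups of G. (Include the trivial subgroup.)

20

A cyclic subgroup of order d is generated by each of its φ(d) elements of order d, so the cyclic subgroups of order d number (#elements of order d)/φ(d).
Cyclic subgroups by order — order 1: 1; order 2: 3; order 3: 4; order 6: 12.
Total: 20.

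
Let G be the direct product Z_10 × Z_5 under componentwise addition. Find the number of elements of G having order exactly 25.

0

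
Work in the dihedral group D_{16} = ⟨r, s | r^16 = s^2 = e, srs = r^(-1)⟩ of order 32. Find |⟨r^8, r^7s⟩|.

4

|⟨r^8⟩| = 2 and |⟨r^7s⟩| = 2, so |H| is a multiple of lcm(2, 2) = 2 and divides |G| = 32.
Closing under the operation: H = {e, r^8, r^7s, r^15s}, so |H| = 4.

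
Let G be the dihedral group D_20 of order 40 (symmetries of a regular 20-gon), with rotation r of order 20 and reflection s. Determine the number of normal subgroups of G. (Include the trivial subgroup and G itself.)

9

G has 48 subgroups. Checking conjugation-invariance by order — order 1: 1/1 normal; order 2: 1/21 normal; order 4: 1/11 normal; order 5: 1/1 normal; order 8: 0/5 normal; order 10: 1/5 normal; order 20: 3/3 normal; order 40: 1/1 normal.
Total normal subgroups: 9.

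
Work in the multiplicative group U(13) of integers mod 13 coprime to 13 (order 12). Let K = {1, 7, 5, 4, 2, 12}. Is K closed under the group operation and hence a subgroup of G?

4 ∈ K but its inverse 10 ∉ K, so K is not a subgroup.

No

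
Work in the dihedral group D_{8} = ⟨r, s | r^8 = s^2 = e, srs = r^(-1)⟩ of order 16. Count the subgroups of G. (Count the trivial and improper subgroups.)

19

|G| = 16, so by Lagrange every subgroup order divides 16. Divisors: 1, 2, 4, 8, 16.
Subgroups by order — order 1: 1; order 2: 9; order 4: 5; order 8: 3; order 16: 1.
Total: 1 + 9 + 5 + 3 + 1 = 19.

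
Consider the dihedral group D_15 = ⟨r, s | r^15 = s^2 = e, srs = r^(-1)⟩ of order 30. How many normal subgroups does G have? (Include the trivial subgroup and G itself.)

5

G has 28 subgroups. Checking conjugation-invariance by order — order 1: 1/1 normal; order 2: 0/15 normal; order 3: 1/1 normal; order 5: 1/1 normal; order 6: 0/5 normal; order 10: 0/3 normal; order 15: 1/1 normal; order 30: 1/1 normal.
Total normal subgroups: 5.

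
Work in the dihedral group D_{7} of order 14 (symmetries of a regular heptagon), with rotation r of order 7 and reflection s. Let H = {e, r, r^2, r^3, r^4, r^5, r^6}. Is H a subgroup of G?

|H| = 7 divides |G| = 14, consistent with Lagrange.
H contains the identity, every element's inverse is in H, and H is closed under ·: it is a subgroup.
In fact H = ⟨r^4⟩.

Yes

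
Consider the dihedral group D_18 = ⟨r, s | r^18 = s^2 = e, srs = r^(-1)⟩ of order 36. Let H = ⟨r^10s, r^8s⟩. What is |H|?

|⟨r^10s⟩| = 2 and |⟨r^8s⟩| = 2, so |H| is a multiple of lcm(2, 2) = 2 and divides |G| = 36.
Closing under the operation: H = {e, r^2, r^4, r^6, r^8, r^10, r^12, r^14, r^16, s, r^2s, r^4s, r^6s, r^8s, r^10s, r^12s, r^14s, r^16s}, so |H| = 18.

18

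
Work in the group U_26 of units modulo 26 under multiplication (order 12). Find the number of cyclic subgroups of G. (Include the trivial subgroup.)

6

Group the elements of G by the cyclic subgroup they generate; each cyclic subgroup of order d accounts for φ(d) elements.
Cyclic subgroups by order — order 1: 1; order 2: 1; order 3: 1; order 4: 1; order 6: 1; order 12: 1.
Total: 6.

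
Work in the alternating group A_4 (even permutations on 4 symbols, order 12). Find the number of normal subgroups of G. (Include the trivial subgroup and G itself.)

3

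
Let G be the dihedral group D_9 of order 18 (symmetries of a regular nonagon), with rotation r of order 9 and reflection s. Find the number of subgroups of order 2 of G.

9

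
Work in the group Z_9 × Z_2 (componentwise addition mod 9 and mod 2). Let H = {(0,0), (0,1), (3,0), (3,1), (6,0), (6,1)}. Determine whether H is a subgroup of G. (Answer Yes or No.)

Yes

|H| = 6 divides |G| = 18, consistent with Lagrange.
H contains the identity, every element's inverse is in H, and H is closed under +: it is a subgroup.
In fact H = ⟨(3,1)⟩.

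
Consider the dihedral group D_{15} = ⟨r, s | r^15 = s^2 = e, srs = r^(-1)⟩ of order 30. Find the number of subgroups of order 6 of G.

5

|G| = 30 and 6 | 30, so subgroups of order 6 are possible by Lagrange.
The subgroups of order 6 are: {e, r^5, r^10, s, r^5s, r^10s}; {e, r^5, r^10, rs, r^6s, r^11s}; {e, r^5, r^10, r^2s, r^7s, r^12s}; {e, r^5, r^10, r^3s, r^8s, r^13s}; … (5 in all).
So G has 5 subgroups of order 6.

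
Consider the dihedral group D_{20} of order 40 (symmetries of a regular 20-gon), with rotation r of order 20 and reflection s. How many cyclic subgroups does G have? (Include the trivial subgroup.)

A cyclic subgroup of order d is generated by each of its φ(d) elements of order d, so the cyclic subgroups of order d number (#elements of order d)/φ(d).
Cyclic subgroups by order — order 1: 1; order 2: 21; order 4: 1; order 5: 1; order 10: 1; order 20: 1.
Total: 26.

26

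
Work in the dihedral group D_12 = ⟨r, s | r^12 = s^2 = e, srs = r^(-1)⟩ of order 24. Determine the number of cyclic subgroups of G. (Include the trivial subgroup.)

18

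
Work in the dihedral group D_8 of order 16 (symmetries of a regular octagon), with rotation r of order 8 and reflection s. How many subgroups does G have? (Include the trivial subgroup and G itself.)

19

|G| = 16, so by Lagrange every subgroup order divides 16. Divisors: 1, 2, 4, 8, 16.
Subgroups by order — order 1: 1; order 2: 9; order 4: 5; order 8: 3; order 16: 1.
Total: 1 + 9 + 5 + 3 + 1 = 19.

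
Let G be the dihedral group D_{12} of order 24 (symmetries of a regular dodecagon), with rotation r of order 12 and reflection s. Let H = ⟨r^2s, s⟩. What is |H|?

|⟨r^2s⟩| = 2 and |⟨s⟩| = 2, so |H| is a multiple of lcm(2, 2) = 2 and divides |G| = 24.
Closing under the operation: H = {e, r^2, r^4, r^6, r^8, r^10, s, r^2s, r^4s, r^6s, r^8s, r^10s}, so |H| = 12.

12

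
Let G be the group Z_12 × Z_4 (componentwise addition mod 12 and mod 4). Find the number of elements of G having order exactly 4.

12

An element (a,b) has order lcm(ord(a), ord(b)); count pairs with lcm equal to 4.
Enumerating gives 12 such elements.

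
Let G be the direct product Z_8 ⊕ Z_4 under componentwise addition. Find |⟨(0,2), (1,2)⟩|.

16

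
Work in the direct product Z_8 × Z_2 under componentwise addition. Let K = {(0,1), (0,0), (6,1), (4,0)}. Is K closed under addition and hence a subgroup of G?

No

(6,1) ∈ K but its inverse (2,1) ∉ K, so K is not a subgroup.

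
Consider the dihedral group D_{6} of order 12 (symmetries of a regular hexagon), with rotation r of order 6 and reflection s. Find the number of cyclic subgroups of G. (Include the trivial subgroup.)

Each element a generates a cyclic subgroup ⟨a⟩; distinct elements may generate the same one (a cyclic group of order d has φ(d) generators).
Cyclic subgroups by order — order 1: 1; order 2: 7; order 3: 1; order 6: 1.
Total: 10.

10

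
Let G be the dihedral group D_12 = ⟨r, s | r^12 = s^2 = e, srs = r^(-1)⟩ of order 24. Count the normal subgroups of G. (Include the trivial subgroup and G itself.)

G has 34 subgroups. Checking conjugation-invariance by order — order 1: 1/1 normal; order 2: 1/13 normal; order 3: 1/1 normal; order 4: 1/7 normal; order 6: 1/5 normal; order 8: 0/3 normal; order 12: 3/3 normal; order 24: 1/1 normal.
Total normal subgroups: 9.

9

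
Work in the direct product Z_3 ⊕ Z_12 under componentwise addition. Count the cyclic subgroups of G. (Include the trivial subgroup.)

15

Each element a generates a cyclic subgroup ⟨a⟩; distinct elements may generate the same one (a cyclic group of order d has φ(d) generators).
Cyclic subgroups by order — order 1: 1; order 2: 1; order 3: 4; order 4: 1; order 6: 4; order 12: 4.
Total: 15.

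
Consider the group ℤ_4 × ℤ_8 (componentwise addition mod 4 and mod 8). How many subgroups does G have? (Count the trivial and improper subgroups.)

22

|G| = 32, so by Lagrange every subgroup order divides 32. Divisors: 1, 2, 4, 8, 16, 32.
Subgroups by order — order 1: 1; order 2: 3; order 4: 7; order 8: 7; order 16: 3; order 32: 1.
Total: 1 + 3 + 7 + 7 + 3 + 1 = 22.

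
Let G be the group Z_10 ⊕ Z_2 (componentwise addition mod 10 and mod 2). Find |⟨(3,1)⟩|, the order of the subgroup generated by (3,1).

10

The order of (3,1) in Z_10 × Z_2 is lcm(ord(3) in Z_10, ord(1) in Z_2).
ord(3) = 10 and ord(1) = 2, so |⟨(3,1)⟩| = lcm(10, 2) = 10.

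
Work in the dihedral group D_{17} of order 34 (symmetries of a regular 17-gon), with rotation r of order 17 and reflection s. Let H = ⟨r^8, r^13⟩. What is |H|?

|⟨r^8⟩| = 17 and |⟨r^13⟩| = 17, so |H| is a multiple of lcm(17, 17) = 17 and divides |G| = 34.
Closing under the operation: H = {e, r, r^2, r^3, r^4, r^5, r^6, r^7, r^8, r^9, r^10, r^11, r^12, r^13, r^14, r^15, r^16}, so |H| = 17.

17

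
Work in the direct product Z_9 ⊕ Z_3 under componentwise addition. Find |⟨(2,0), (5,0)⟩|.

|⟨(2,0)⟩| = 9 and |⟨(5,0)⟩| = 9, so |H| is a multiple of lcm(9, 9) = 9 and divides |G| = 27.
Closing under the operation: H = {(0,0), (1,0), (2,0), (3,0), (4,0), (5,0), (6,0), (7,0), (8,0)}, so |H| = 9.

9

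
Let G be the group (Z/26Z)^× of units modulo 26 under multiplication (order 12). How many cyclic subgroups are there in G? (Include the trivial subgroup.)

Group the elements of G by the cyclic subgroup they generate; each cyclic subgroup of order d accounts for φ(d) elements.
Cyclic subgroups by order — order 1: 1; order 2: 1; order 3: 1; order 4: 1; order 6: 1; order 12: 1.
Total: 6.

6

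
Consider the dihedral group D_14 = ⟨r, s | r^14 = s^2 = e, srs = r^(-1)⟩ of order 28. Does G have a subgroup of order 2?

2 | 28. A subgroup of order 2 is {e, r^10s}.

Yes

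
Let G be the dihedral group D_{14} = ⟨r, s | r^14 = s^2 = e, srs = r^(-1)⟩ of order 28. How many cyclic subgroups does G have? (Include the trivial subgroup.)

18

A cyclic subgroup of order d is generated by each of its φ(d) elements of order d, so the cyclic subgroups of order d number (#elements of order d)/φ(d).
Cyclic subgroups by order — order 1: 1; order 2: 15; order 7: 1; order 14: 1.
Total: 18.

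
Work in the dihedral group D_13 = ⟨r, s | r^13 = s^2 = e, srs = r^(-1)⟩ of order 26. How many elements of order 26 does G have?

No element of G has order 26 (even though 26 | 26).

0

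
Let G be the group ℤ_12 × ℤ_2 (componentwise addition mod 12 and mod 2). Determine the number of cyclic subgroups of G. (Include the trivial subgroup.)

12

Each element a generates a cyclic subgroup ⟨a⟩; distinct elements may generate the same one (a cyclic group of order d has φ(d) generators).
Cyclic subgroups by order — order 1: 1; order 2: 3; order 3: 1; order 4: 2; order 6: 3; order 12: 2.
Total: 12.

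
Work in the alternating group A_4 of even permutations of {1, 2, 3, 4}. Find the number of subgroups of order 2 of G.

3

|G| = 12 and 2 | 12, so subgroups of order 2 are possible by Lagrange.
The subgroups of order 2 are: {e, (1 2)(3 4)}; {e, (1 3)(2 4)}; {e, (1 4)(2 3)}.
So G has 3 subgroups of order 2.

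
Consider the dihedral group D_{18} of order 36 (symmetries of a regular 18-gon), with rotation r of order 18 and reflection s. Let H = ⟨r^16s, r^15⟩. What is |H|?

12

|⟨r^16s⟩| = 2 and |⟨r^15⟩| = 6, so |H| is a multiple of lcm(2, 6) = 6 and divides |G| = 36.
Closing under the operation: H = {e, r^3, r^6, r^9, r^12, r^15, rs, r^4s, r^7s, r^10s, r^13s, r^16s}, so |H| = 12.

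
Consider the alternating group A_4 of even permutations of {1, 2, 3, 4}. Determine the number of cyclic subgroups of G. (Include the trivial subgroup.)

A cyclic subgroup of order d is generated by each of its φ(d) elements of order d, so the cyclic subgroups of order d number (#elements of order d)/φ(d).
Cyclic subgroups by order — order 1: 1; order 2: 3; order 3: 4.
Total: 8.

8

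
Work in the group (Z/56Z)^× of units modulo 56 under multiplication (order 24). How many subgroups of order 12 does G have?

7

|G| = 24 and 12 | 24, so subgroups of order 12 are possible by Lagrange.
The subgroups of order 12 are: {1, 5, 9, 11, 13, 25, 31, 43, 45, 47, 51, 55}; {1, 9, 11, 15, 23, 25, 29, 37, 39, 43, 51, 53}; {1, 3, 9, 11, 17, 19, 25, 27, 33, 41, 43, 51}; {1, 3, 5, 9, 13, 15, 19, 23, 25, 27, 39, 45}; … (7 in all).
So G has 7 subgroups of order 12.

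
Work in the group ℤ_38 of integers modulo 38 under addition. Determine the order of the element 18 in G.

In ℤ_38, the order of an element a is n/gcd(a, n).
gcd(18, 38) = 2, so |⟨18⟩| = 38/2 = 19.

19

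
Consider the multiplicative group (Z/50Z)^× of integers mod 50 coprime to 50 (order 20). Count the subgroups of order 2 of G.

1

|G| = 20 and 2 | 20, so subgroups of order 2 are possible by Lagrange.
The subgroups of order 2 are: {1, 49}.
So G has 1 subgroup of order 2.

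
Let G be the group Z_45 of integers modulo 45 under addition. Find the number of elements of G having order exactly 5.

In a cyclic group of order 45, the number of elements of order d (for d | 45) is φ(d).
φ(5) = 4.

4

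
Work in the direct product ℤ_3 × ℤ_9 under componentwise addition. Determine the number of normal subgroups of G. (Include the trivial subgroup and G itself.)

10

G is abelian, so every subgroup is normal.
G has 10 subgroups in total, hence 10 normal subgroups.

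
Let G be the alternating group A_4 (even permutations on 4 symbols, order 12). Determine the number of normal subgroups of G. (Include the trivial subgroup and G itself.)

G has 10 subgroups. Checking conjugation-invariance by order — order 1: 1/1 normal; order 2: 0/3 normal; order 3: 0/4 normal; order 4: 1/1 normal; order 12: 1/1 normal.
Total normal subgroups: 3.

3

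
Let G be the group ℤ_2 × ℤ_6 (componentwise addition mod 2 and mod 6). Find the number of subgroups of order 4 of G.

|G| = 12 and 4 | 12, so subgroups of order 4 are possible by Lagrange.
The subgroups of order 4 are: {(0,0), (0,3), (1,0), (1,3)}.
So G has 1 subgroup of order 4.

1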